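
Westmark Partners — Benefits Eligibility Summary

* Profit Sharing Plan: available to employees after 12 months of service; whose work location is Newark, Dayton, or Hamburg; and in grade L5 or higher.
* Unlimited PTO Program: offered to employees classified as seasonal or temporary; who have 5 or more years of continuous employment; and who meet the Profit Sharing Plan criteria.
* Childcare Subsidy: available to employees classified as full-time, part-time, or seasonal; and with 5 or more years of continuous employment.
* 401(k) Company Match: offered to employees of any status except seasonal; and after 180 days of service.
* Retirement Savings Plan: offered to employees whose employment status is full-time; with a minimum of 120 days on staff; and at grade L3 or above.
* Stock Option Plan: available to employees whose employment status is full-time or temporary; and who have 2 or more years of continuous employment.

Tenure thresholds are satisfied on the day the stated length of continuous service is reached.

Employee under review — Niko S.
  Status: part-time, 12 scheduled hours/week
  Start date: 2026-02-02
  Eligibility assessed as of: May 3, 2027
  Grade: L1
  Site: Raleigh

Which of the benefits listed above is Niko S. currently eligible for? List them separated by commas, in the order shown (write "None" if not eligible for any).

401(k) Company Match

Service from 2026-02-02 to May 3, 2027: 455 days.
Profit Sharing Plan — service 455 days ≥ 12 months (≈360 days) ✓; site Raleigh ✗ (not Newark, Dayton, or Hamburg) → not eligible.
Unlimited PTO Program — status part-time ✗ (requires seasonal or temporary) → not eligible.
Childcare Subsidy — status part-time ✓; service 455 days < 5 years (≈1825 days) ✗ → not eligible.
401(k) Company Match — status part-time ✓ (not excluded); service 455 days ≥ 180 days ✓ → eligible.
Retirement Savings Plan — status part-time ✗ (requires full-time) → not eligible.
Stock Option Plan — status part-time ✗ (requires full-time or temporary) → not eligible.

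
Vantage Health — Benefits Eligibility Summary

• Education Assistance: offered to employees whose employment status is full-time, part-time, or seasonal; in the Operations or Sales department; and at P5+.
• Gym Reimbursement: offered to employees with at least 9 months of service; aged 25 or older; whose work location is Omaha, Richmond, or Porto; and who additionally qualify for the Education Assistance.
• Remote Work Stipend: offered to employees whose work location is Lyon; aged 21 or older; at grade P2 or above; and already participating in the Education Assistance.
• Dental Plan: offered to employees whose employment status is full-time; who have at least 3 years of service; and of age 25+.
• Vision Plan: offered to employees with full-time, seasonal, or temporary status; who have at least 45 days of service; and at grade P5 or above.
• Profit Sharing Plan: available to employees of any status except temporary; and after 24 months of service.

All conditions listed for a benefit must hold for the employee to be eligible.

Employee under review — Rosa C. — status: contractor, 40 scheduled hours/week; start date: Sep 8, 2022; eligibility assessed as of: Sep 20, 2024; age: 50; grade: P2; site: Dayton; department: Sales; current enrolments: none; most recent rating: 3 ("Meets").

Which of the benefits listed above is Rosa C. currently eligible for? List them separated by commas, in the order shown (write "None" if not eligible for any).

Service from Sep 8, 2022 to Sep 20, 2024: 743 days.
Education Assistance — status contractor ✗ (requires full-time, part-time, or seasonal) → not eligible.
Gym Reimbursement — service 743 days ≥ 9 months (≈270 days) ✓; age 50 ≥ 25 ✓; site Dayton ✗ (not Omaha, Richmond, or Porto) → not eligible.
Remote Work Stipend — site Dayton ✗ (not Lyon) → not eligible.
Dental Plan — status contractor ✗ (requires full-time) → not eligible.
Vision Plan — status contractor ✗ (requires full-time, seasonal, or temporary) → not eligible.
Profit Sharing Plan — status contractor ✓ (not excluded); service 743 days ≥ 24 months (≈720 days) ✓ → eligible.

Profit Sharing Plan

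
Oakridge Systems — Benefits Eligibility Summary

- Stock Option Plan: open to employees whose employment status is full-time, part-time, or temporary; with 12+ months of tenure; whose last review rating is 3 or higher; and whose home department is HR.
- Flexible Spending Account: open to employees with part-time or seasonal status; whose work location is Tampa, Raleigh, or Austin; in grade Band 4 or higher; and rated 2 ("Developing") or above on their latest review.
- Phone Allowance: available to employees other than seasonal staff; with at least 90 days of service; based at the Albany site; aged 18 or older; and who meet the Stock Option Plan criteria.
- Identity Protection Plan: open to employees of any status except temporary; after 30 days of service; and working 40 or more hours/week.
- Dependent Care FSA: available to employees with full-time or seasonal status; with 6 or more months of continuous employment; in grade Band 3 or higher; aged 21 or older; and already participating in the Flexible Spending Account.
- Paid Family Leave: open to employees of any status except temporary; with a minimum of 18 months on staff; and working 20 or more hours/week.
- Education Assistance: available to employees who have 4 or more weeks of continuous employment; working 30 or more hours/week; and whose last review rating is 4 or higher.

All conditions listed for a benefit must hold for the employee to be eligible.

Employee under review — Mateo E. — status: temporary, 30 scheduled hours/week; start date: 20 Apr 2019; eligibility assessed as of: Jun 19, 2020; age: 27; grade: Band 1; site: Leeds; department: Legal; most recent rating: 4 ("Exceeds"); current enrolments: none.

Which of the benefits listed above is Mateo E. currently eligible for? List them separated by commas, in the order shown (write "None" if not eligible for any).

Service from 20 Apr 2019 to Jun 19, 2020: 426 days.
Stock Option Plan — status temporary ✓; service 426 days ≥ 12 months (≈360 days) ✓; rating 4 ≥ 3 ✓; dept Legal ✗ → not eligible.
Flexible Spending Account — status temporary ✗ (requires part-time or seasonal) → not eligible.
Phone Allowance — status temporary ✓ (not excluded); service 426 days ≥ 90 days ✓; site Leeds ✗ (not Albany) → not eligible.
Identity Protection Plan — status temporary ✗ (excluded) → not eligible.
Dependent Care FSA — status temporary ✗ (requires full-time or seasonal) → not eligible.
Paid Family Leave — status temporary ✗ (excluded) → not eligible.
Education Assistance — service 426 days ≥ 4 weeks (≈28 days) ✓; 30 hrs/wk ≥ 30 ✓; rating 4 ≥ 4 ✓ → eligible.

Education Assistance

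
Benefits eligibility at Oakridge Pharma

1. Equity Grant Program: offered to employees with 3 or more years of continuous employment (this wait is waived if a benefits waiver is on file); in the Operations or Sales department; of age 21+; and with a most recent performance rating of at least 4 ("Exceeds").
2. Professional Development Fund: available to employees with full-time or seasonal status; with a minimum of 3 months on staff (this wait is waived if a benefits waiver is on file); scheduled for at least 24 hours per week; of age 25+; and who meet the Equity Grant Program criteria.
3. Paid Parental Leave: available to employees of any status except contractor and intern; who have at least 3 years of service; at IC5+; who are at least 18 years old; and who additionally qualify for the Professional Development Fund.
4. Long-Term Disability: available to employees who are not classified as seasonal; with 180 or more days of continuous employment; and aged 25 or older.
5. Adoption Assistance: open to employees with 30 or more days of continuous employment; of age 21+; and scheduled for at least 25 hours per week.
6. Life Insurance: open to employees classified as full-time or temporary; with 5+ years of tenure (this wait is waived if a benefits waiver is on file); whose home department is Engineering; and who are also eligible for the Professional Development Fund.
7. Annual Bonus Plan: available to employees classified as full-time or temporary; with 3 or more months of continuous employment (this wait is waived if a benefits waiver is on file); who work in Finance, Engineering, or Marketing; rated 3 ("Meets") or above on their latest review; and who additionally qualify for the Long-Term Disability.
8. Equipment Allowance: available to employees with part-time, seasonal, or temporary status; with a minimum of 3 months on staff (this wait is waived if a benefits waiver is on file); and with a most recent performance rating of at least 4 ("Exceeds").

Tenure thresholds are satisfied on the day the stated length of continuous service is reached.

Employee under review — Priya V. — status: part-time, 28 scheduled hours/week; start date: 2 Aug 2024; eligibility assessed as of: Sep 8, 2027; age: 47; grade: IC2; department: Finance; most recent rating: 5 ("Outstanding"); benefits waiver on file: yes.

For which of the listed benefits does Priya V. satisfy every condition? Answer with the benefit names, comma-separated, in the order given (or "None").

Service from 2 Aug 2024 to Sep 8, 2027: 1132 days.
Equity Grant Program — benefits waiver on file ✓; dept Finance ✗ → not eligible.
Professional Development Fund — status part-time ✗ (requires full-time or seasonal) → not eligible.
Paid Parental Leave — status part-time ✓ (not excluded); service 1132 days ≥ 3 years (≈1095 days) ✓; grade IC2 < IC5 ✗ → not eligible.
Long-Term Disability — status part-time ✓ (not excluded); service 1132 days ≥ 180 days ✓; age 47 ≥ 25 ✓ → eligible.
Adoption Assistance — service 1132 days ≥ 30 days ✓; age 47 ≥ 21 ✓; 28 hrs/wk ≥ 25 ✓ → eligible.
Life Insurance — status part-time ✗ (requires full-time or temporary) → not eligible.
Annual Bonus Plan — status part-time ✗ (requires full-time or temporary) → not eligible.
Equipment Allowance — status part-time ✓; benefits waiver on file ✓; rating 5 ≥ 4 ✓ → eligible.

Long-Term Disability, Adoption Assistance, Equipment Allowance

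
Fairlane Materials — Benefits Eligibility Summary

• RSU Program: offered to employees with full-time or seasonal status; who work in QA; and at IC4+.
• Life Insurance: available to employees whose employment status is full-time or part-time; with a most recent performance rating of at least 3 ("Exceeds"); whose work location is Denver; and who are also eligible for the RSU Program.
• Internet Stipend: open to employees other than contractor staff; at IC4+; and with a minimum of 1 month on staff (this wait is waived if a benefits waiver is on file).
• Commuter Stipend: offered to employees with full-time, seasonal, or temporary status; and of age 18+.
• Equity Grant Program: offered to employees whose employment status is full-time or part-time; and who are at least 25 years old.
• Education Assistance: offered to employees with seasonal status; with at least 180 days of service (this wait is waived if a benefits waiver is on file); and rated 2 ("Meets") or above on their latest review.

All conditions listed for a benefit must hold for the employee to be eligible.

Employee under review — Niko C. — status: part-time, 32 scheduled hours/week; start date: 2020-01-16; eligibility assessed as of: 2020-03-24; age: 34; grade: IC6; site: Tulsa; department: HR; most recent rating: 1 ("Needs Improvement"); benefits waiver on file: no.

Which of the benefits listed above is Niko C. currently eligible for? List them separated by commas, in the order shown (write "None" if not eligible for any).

Internet Stipend, Equity Grant Program

Service from 2020-01-16 to 2020-03-24: 68 days.
RSU Program — status part-time ✗ (requires full-time or seasonal) → not eligible.
Life Insurance — status part-time ✓; rating 1 < 3 ✗ → not eligible.
Internet Stipend — status part-time ✓ (not excluded); grade IC6 ≥ IC4 ✓; no waiver, service 68 days ≥ 1 month (≈30 days) ✓ → eligible.
Commuter Stipend — status part-time ✗ (requires full-time, seasonal, or temporary) → not eligible.
Equity Grant Program — status part-time ✓; age 34 ≥ 25 ✓ → eligible.
Education Assistance — status part-time ✗ (requires seasonal) → not eligible.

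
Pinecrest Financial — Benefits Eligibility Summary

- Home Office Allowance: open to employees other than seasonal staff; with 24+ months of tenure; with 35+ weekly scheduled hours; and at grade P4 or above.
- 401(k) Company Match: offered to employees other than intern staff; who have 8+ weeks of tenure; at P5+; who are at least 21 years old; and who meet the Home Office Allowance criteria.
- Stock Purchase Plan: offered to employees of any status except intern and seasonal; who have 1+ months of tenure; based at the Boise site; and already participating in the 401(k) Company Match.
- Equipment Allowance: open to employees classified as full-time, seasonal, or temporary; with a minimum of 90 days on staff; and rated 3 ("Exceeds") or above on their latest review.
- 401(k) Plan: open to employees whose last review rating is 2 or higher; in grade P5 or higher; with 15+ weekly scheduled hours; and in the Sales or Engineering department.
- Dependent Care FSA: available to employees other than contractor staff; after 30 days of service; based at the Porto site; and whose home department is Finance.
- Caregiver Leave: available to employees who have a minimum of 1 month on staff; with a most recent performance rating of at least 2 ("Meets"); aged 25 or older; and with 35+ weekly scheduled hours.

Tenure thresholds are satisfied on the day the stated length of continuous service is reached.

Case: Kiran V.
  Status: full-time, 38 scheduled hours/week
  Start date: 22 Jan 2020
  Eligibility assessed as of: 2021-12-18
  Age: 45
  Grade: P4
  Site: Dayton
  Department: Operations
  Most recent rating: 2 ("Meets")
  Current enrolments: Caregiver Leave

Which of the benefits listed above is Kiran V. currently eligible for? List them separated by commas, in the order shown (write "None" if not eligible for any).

Service from 22 Jan 2020 to 2021-12-18: 696 days.
Home Office Allowance — status full-time ✓ (not excluded); service 696 days < 24 months (≈720 days) ✗ → not eligible.
401(k) Company Match — status full-time ✓ (not excluded); service 696 days ≥ 8 weeks (≈56 days) ✓; grade P4 < P5 ✗ → not eligible.
Stock Purchase Plan — status full-time ✓ (not excluded); service 696 days ≥ 1 month (≈30 days) ✓; site Dayton ✗ (not Boise) → not eligible.
Equipment Allowance — status full-time ✓; service 696 days ≥ 90 days ✓; rating 2 < 3 ✗ → not eligible.
401(k) Plan — rating 2 ≥ 2 ✓; grade P4 < P5 ✗ → not eligible.
Dependent Care FSA — status full-time ✓ (not excluded); service 696 days ≥ 30 days ✓; site Dayton ✗ (not Porto) → not eligible.
Caregiver Leave — service 696 days ≥ 1 month (≈30 days) ✓; rating 2 ≥ 2 ✓; age 45 ≥ 25 ✓; 38 hrs/wk ≥ 35 ✓ → eligible.

Caregiver Leave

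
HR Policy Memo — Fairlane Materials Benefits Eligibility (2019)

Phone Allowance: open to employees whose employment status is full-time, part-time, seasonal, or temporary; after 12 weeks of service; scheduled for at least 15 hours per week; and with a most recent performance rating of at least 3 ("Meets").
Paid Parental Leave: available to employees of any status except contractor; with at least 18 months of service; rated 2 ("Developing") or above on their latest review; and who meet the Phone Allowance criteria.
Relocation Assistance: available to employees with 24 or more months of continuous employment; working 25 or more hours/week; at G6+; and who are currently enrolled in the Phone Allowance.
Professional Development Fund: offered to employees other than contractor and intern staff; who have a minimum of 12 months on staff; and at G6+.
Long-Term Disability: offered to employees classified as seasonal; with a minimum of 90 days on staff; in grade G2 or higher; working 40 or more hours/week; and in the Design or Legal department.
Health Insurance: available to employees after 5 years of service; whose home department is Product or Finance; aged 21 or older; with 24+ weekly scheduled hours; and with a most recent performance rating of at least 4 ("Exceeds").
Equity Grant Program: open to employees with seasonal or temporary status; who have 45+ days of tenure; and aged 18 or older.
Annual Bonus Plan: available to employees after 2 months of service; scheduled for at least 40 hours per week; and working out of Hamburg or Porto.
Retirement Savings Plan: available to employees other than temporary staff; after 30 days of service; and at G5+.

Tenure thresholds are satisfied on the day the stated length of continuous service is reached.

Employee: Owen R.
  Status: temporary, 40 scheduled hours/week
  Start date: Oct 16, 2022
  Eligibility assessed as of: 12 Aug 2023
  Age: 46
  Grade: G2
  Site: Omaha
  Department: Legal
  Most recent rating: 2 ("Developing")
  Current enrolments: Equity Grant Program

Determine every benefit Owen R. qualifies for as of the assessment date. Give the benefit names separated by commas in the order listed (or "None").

Equity Grant Program

Service from Oct 16, 2022 to 12 Aug 2023: 300 days.
Phone Allowance — status temporary ✓; service 300 days ≥ 12 weeks (≈84 days) ✓; 40 hrs/wk ≥ 15 ✓; rating 2 < 3 ✗ → not eligible.
Paid Parental Leave — status temporary ✓ (not excluded); service 300 days < 18 months (≈540 days) ✗ → not eligible.
Relocation Assistance — service 300 days < 24 months (≈720 days) ✗ → not eligible.
Professional Development Fund — status temporary ✓ (not excluded); service 300 days < 12 months (≈360 days) ✗ → not eligible.
Long-Term Disability — status temporary ✗ (requires seasonal) → not eligible.
Health Insurance — service 300 days < 5 years (≈1825 days) ✗ → not eligible.
Equity Grant Program — status temporary ✓; service 300 days ≥ 45 days ✓; age 46 ≥ 18 ✓ → eligible.
Annual Bonus Plan — service 300 days ≥ 2 months (≈60 days) ✓; 40 hrs/wk ≥ 40 ✓; site Omaha ✗ (not Hamburg or Porto) → not eligible.
Retirement Savings Plan — status temporary ✗ (excluded) → not eligible.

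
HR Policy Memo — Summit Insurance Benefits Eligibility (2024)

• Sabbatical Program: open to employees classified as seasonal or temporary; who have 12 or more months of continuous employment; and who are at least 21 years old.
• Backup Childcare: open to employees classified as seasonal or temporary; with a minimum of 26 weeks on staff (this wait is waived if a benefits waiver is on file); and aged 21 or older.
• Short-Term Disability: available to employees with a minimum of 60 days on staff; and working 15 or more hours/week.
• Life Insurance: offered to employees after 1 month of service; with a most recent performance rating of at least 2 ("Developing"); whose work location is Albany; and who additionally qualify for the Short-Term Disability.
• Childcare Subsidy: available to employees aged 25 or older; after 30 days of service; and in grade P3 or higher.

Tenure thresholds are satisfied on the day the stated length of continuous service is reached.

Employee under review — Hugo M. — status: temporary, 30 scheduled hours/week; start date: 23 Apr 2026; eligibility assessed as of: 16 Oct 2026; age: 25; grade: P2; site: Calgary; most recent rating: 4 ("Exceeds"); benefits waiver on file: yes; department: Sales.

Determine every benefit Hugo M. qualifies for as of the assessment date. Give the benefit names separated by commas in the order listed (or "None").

Service from 23 Apr 2026 to 16 Oct 2026: 176 days.
Sabbatical Program — status temporary ✓; service 176 days < 12 months (≈360 days) ✗ → not eligible.
Backup Childcare — status temporary ✓; benefits waiver on file ✓; age 25 ≥ 21 ✓ → eligible.
Short-Term Disability — service 176 days ≥ 60 days ✓; 30 hrs/wk ≥ 15 ✓ → eligible.
Life Insurance — service 176 days ≥ 1 month (≈30 days) ✓; rating 4 ≥ 2 ✓; site Calgary ✗ (not Albany) → not eligible.
Childcare Subsidy — age 25 ≥ 25 ✓; service 176 days ≥ 30 days ✓; grade P2 < P3 ✗ → not eligible.

Backup Childcare, Short-Term Disability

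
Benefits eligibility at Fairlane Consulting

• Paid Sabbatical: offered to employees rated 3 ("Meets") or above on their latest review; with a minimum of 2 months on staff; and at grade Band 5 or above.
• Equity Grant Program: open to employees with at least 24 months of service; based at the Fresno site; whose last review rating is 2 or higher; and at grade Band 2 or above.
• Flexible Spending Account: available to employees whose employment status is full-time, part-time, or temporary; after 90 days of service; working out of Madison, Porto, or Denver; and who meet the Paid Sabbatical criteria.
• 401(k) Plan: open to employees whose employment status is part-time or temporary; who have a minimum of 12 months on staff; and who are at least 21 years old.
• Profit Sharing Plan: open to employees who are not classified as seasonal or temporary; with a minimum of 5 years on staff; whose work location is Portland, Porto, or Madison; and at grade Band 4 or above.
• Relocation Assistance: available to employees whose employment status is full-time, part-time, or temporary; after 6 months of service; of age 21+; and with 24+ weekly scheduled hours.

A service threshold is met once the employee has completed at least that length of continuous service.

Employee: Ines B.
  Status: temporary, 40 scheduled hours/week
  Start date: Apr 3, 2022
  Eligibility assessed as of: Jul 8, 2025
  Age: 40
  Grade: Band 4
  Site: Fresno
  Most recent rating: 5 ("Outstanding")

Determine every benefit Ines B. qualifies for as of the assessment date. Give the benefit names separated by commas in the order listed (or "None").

Equity Grant Program, 401(k) Plan, Relocation Assistance

Service from Apr 3, 2022 to Jul 8, 2025: 1192 days.
Paid Sabbatical — rating 5 ≥ 3 ✓; service 1192 days ≥ 2 months (≈60 days) ✓; grade Band 4 < Band 5 ✗ → not eligible.
Equity Grant Program — service 1192 days ≥ 24 months (≈720 days) ✓; site Fresno ✓; rating 5 ≥ 2 ✓; grade Band 4 ≥ Band 2 ✓ → eligible.
Flexible Spending Account — status temporary ✓; service 1192 days ≥ 90 days ✓; site Fresno ✗ (not Madison, Porto, or Denver) → not eligible.
401(k) Plan — status temporary ✓; service 1192 days ≥ 12 months (≈360 days) ✓; age 40 ≥ 21 ✓ → eligible.
Profit Sharing Plan — status temporary ✗ (excluded) → not eligible.
Relocation Assistance — status temporary ✓; service 1192 days ≥ 6 months (≈180 days) ✓; age 40 ≥ 21 ✓; 40 hrs/wk ≥ 24 ✓ → eligible.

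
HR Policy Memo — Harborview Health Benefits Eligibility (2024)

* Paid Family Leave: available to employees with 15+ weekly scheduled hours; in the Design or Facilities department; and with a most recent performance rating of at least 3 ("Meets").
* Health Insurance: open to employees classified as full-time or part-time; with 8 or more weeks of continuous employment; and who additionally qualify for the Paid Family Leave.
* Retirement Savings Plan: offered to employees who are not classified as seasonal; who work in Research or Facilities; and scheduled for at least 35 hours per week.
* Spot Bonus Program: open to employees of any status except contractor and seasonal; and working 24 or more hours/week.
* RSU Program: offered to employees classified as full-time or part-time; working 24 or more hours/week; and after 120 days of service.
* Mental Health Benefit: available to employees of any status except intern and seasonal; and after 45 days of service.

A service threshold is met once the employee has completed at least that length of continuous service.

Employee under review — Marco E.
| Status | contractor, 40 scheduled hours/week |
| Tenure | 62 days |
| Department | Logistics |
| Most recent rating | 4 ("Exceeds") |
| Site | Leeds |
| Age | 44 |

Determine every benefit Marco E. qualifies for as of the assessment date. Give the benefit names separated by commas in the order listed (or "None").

Paid Family Leave — 40 hrs/wk ≥ 15 ✓; dept Logistics ✗ → not eligible.
Health Insurance — status contractor ✗ (requires full-time or part-time) → not eligible.
Retirement Savings Plan — status contractor ✓ (not excluded); dept Logistics ✗ → not eligible.
Spot Bonus Program — status contractor ✗ (excluded) → not eligible.
RSU Program — status contractor ✗ (requires full-time or part-time) → not eligible.
Mental Health Benefit — status contractor ✓ (not excluded); service 62 days ≥ 45 days ✓ → eligible.

Mental Health Benefit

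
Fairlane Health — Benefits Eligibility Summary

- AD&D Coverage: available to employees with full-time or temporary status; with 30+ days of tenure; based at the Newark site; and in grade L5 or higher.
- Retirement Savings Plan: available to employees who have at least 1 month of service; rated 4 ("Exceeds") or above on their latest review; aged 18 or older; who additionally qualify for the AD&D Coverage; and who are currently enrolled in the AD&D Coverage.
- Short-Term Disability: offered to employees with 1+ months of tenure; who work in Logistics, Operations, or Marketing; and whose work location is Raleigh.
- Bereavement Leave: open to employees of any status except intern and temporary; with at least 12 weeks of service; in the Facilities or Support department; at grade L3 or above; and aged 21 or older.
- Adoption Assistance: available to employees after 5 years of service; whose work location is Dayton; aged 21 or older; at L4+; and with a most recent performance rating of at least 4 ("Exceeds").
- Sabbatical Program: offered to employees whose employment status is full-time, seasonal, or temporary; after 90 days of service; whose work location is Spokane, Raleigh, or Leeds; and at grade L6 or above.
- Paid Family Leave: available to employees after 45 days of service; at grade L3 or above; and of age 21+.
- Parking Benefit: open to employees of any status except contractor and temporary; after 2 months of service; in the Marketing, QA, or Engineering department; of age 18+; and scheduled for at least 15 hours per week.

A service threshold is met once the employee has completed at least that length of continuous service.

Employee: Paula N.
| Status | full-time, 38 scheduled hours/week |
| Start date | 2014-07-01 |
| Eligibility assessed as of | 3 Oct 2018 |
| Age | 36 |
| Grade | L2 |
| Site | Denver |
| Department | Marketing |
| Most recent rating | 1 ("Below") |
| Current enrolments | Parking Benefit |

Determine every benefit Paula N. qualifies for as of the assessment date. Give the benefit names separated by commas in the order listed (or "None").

Parking Benefit

Service from 2014-07-01 to 3 Oct 2018: 1555 days.
AD&D Coverage — status full-time ✓; service 1555 days ≥ 30 days ✓; site Denver ✗ (not Newark) → not eligible.
Retirement Savings Plan — service 1555 days ≥ 1 month (≈30 days) ✓; rating 1 < 4 ✗ → not eligible.
Short-Term Disability — service 1555 days ≥ 1 month (≈30 days) ✓; dept Marketing ✓; site Denver ✗ (not Raleigh) → not eligible.
Bereavement Leave — status full-time ✓ (not excluded); service 1555 days ≥ 12 weeks (≈84 days) ✓; dept Marketing ✗ → not eligible.
Adoption Assistance — service 1555 days < 5 years (≈1825 days) ✗ → not eligible.
Sabbatical Program — status full-time ✓; service 1555 days ≥ 90 days ✓; site Denver ✗ (not Spokane, Raleigh, or Leeds) → not eligible.
Paid Family Leave — service 1555 days ≥ 45 days ✓; grade L2 < L3 ✗ → not eligible.
Parking Benefit — status full-time ✓ (not excluded); service 1555 days ≥ 2 months (≈60 days) ✓; dept Marketing ✓; age 36 ≥ 18 ✓; 38 hrs/wk ≥ 15 ✓ → eligible.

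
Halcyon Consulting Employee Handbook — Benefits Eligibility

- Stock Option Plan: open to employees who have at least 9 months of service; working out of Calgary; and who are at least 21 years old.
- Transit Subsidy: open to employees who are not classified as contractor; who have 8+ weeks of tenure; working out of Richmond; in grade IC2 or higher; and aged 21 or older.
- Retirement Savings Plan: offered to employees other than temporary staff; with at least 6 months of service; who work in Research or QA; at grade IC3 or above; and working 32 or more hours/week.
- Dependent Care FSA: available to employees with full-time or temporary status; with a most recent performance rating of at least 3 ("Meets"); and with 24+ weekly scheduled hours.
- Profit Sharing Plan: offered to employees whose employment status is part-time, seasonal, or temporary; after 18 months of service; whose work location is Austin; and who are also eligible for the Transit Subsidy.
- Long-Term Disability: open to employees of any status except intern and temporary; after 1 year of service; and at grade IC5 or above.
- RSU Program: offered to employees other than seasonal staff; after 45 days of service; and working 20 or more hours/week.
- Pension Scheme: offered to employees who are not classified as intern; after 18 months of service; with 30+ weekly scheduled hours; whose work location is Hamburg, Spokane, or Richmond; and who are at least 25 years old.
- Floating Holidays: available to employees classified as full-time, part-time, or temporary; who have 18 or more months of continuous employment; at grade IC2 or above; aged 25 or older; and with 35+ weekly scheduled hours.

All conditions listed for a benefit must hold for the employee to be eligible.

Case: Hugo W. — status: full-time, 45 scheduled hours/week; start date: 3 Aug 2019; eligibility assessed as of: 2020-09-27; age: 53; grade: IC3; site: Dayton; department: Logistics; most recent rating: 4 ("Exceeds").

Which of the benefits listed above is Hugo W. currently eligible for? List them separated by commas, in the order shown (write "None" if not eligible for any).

Dependent Care FSA, RSU Program

Service from 3 Aug 2019 to 2020-09-27: 421 days.
Stock Option Plan — service 421 days ≥ 9 months (≈270 days) ✓; site Dayton ✗ (not Calgary) → not eligible.
Transit Subsidy — status full-time ✓ (not excluded); service 421 days ≥ 8 weeks (≈56 days) ✓; site Dayton ✗ (not Richmond) → not eligible.
Retirement Savings Plan — status full-time ✓ (not excluded); service 421 days ≥ 6 months (≈180 days) ✓; dept Logistics ✗ → not eligible.
Dependent Care FSA — status full-time ✓; rating 4 ≥ 3 ✓; 45 hrs/wk ≥ 24 ✓ → eligible.
Profit Sharing Plan — status full-time ✗ (requires part-time, seasonal, or temporary) → not eligible.
Long-Term Disability — status full-time ✓ (not excluded); service 421 days ≥ 1 year (≈365 days) ✓; grade IC3 < IC5 ✗ → not eligible.
RSU Program — status full-time ✓ (not excluded); service 421 days ≥ 45 days ✓; 45 hrs/wk ≥ 20 ✓ → eligible.
Pension Scheme — status full-time ✓ (not excluded); service 421 days < 18 months (≈540 days) ✗ → not eligible.
Floating Holidays — status full-time ✓; service 421 days < 18 months (≈540 days) ✗ → not eligible.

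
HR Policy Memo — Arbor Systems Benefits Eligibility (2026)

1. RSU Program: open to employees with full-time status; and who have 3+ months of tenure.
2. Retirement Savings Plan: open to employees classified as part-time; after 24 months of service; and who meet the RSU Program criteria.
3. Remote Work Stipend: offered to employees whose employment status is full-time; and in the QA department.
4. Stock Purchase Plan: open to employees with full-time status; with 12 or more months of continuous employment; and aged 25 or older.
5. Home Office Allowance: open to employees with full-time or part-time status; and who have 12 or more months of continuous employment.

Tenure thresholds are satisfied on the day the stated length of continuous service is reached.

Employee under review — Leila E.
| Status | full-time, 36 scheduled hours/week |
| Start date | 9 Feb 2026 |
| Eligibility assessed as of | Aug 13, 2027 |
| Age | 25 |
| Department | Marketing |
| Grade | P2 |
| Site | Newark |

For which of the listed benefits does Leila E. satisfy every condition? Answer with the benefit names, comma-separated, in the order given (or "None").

Service from 9 Feb 2026 to Aug 13, 2027: 550 days.
RSU Program — status full-time ✓; service 550 days ≥ 3 months (≈90 days) ✓ → eligible.
Retirement Savings Plan — status full-time ✗ (requires part-time) → not eligible.
Remote Work Stipend — status full-time ✓; dept Marketing ✗ → not eligible.
Stock Purchase Plan — status full-time ✓; service 550 days ≥ 12 months (≈360 days) ✓; age 25 ≥ 25 ✓ → eligible.
Home Office Allowance — status full-time ✓; service 550 days ≥ 12 months (≈360 days) ✓ → eligible.

RSU Program, Stock Purchase Plan, Home Office Allowance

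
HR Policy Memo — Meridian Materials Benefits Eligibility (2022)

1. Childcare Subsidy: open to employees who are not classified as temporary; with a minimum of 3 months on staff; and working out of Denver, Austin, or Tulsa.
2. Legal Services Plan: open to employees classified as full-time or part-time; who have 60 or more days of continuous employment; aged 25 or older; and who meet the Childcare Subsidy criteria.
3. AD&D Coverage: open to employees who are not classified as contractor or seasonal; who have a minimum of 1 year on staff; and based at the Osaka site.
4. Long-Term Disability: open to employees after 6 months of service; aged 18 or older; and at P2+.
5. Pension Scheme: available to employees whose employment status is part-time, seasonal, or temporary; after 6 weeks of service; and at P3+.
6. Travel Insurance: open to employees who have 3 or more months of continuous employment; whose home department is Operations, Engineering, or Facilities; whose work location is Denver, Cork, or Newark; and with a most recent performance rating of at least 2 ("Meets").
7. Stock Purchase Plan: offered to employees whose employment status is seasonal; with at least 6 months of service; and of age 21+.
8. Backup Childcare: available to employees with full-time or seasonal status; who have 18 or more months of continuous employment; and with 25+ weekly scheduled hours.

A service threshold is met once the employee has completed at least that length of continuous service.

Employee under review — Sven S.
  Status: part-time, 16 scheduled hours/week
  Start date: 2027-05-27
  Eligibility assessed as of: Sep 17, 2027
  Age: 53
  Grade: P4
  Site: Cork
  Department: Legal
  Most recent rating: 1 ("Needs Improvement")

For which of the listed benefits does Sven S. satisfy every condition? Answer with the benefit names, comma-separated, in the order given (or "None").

Pension Scheme

Service from 2027-05-27 to Sep 17, 2027: 113 days.
Childcare Subsidy — status part-time ✓ (not excluded); service 113 days ≥ 3 months (≈90 days) ✓; site Cork ✗ (not Denver, Austin, or Tulsa) → not eligible.
Legal Services Plan — status part-time ✓; service 113 days ≥ 60 days ✓; age 53 ≥ 25 ✓; not eligible for Childcare Subsidy ✗ → not eligible.
AD&D Coverage — status part-time ✓ (not excluded); service 113 days < 1 year (≈365 days) ✗ → not eligible.
Long-Term Disability — service 113 days < 6 months (≈180 days) ✗ → not eligible.
Pension Scheme — status part-time ✓; service 113 days ≥ 6 weeks (≈42 days) ✓; grade P4 ≥ P3 ✓ → eligible.
Travel Insurance — service 113 days ≥ 3 months (≈90 days) ✓; dept Legal ✗ → not eligible.
Stock Purchase Plan — status part-time ✗ (requires seasonal) → not eligible.
Backup Childcare — status part-time ✗ (requires full-time or seasonal) → not eligible.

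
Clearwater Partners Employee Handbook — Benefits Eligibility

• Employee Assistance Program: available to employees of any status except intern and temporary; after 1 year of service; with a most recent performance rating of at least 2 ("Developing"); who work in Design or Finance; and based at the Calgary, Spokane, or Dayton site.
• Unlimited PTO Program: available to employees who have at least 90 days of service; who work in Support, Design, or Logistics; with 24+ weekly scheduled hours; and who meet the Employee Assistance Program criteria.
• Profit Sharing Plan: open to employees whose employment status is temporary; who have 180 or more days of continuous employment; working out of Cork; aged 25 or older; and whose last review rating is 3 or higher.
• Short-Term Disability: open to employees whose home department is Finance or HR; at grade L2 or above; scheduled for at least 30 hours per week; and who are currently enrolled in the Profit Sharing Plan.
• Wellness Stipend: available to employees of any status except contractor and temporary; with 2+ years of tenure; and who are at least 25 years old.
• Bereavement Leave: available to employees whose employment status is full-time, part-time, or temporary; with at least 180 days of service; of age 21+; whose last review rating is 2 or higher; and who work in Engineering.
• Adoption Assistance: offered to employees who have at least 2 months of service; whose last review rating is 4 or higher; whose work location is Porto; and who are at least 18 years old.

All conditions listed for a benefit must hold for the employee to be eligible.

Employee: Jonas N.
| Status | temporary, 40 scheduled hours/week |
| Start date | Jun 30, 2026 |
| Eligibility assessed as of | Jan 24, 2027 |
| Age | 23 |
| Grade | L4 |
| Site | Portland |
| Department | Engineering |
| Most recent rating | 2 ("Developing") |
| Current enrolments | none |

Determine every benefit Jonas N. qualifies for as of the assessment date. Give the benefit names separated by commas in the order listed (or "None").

Bereavement Leave

Service from Jun 30, 2026 to Jan 24, 2027: 208 days.
Employee Assistance Program — status temporary ✗ (excluded) → not eligible.
Unlimited PTO Program — service 208 days ≥ 90 days ✓; dept Engineering ✗ → not eligible.
Profit Sharing Plan — status temporary ✓; service 208 days ≥ 180 days ✓; site Portland ✗ (not Cork) → not eligible.
Short-Term Disability — dept Engineering ✗ → not eligible.
Wellness Stipend — status temporary ✗ (excluded) → not eligible.
Bereavement Leave — status temporary ✓; service 208 days ≥ 180 days ✓; age 23 ≥ 21 ✓; rating 2 ≥ 2 ✓; dept Engineering ✓ → eligible.
Adoption Assistance — service 208 days ≥ 2 months (≈60 days) ✓; rating 2 < 4 ✗ → not eligible.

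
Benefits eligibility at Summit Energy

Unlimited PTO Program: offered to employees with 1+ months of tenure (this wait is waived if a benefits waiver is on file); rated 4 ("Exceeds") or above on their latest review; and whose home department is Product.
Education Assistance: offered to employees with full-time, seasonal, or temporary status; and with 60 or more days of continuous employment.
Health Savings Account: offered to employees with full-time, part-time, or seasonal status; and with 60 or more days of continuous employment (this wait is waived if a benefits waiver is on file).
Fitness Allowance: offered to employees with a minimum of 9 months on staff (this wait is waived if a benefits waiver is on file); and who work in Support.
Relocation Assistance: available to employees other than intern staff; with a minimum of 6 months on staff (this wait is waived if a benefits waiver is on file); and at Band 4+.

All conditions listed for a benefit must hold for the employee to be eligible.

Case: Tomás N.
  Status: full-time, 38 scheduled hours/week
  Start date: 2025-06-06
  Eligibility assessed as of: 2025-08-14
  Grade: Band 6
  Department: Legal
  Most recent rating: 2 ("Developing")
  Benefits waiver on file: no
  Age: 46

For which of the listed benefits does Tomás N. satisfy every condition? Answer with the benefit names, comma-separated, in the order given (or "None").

Service from 2025-06-06 to 2025-08-14: 69 days.
Unlimited PTO Program — no waiver, service 69 days ≥ 1 month (≈30 days) ✓; rating 2 < 4 ✗ → not eligible.
Education Assistance — status full-time ✓; service 69 days ≥ 60 days ✓ → eligible.
Health Savings Account — status full-time ✓; no waiver, service 69 days ≥ 60 days ✓ → eligible.
Fitness Allowance — no waiver, service 69 days < 9 months (≈270 days) ✗ → not eligible.
Relocation Assistance — status full-time ✓ (not excluded); no waiver, service 69 days < 6 months (≈180 days) ✗ → not eligible.

Education Assistance, Health Savings Account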